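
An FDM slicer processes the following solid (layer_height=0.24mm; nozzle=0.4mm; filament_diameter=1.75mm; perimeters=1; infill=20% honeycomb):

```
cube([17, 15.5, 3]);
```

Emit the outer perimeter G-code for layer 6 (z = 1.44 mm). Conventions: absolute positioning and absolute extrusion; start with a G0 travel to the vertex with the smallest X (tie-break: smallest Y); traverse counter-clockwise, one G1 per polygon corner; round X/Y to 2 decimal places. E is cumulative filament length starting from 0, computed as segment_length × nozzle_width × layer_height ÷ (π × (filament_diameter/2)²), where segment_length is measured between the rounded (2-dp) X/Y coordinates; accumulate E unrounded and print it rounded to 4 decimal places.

At z = 1.44 mm: the cube is present — its section is the full 17×15.5 rectangle. The outline is a single polygon with 4 vertices. Extrusion per mm of travel: 0.4 × 0.24 / (π × 0.875²) = 0.039912. Accumulating E over each segment gives final E = 2.5943.

G0 X0.00 Y0.00 Z1.44
G1 X17.00 Y0.00 E0.6785
G1 X17.00 Y15.50 E1.2971
G1 X0.00 Y15.50 E1.9757
G1 X0.00 Y0.00 E2.5943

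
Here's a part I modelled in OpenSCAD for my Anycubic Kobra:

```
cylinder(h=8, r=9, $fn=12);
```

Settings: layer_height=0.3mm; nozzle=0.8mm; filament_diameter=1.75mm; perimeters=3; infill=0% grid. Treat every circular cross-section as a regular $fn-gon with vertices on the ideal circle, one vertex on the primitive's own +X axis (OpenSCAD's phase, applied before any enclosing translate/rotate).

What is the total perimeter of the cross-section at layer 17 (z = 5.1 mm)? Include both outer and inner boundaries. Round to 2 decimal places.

At z = 5.1 mm: the cylinder: section is a regular 12-gon, circumradius r=9 (perimeter = 2·12·9.000·sin(180°/12) = 55.90 mm). Overall, the cross-section is a single solid region. Total boundary length (outer) = 55.90 mm.

55.90 mm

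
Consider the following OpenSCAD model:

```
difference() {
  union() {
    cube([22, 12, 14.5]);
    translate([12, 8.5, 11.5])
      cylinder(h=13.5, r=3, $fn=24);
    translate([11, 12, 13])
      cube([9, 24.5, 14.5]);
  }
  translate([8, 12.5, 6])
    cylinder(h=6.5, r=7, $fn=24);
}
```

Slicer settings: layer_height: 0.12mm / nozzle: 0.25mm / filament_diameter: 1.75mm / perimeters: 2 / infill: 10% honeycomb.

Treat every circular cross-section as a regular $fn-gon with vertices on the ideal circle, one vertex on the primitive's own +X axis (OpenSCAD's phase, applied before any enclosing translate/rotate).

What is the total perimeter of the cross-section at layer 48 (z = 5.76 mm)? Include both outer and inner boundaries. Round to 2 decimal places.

At z = 5.76 mm: the cube (footprint 22×12) is included at this height (perimeter 68.00 mm); the cylinder at (12, 8.5) does not reach this height (z outside [11.5, 25]); the cube at (11, 12) is absent (z outside [13, 27.5]); Merging all regions: only the 22×12 cube is present, so the union is just that shape — boundary = 68.00 mm; the cylinder at (8, 12.5) is absent (z outside [6, 12.5]); Taking the first minus the rest: none of the subtracted shapes is present at this height, so that combined region is unchanged — boundary = 68.00 mm. Overall, the cross-section is a single solid region. Total boundary length (outer) = 68.00 mm.

68.00 mm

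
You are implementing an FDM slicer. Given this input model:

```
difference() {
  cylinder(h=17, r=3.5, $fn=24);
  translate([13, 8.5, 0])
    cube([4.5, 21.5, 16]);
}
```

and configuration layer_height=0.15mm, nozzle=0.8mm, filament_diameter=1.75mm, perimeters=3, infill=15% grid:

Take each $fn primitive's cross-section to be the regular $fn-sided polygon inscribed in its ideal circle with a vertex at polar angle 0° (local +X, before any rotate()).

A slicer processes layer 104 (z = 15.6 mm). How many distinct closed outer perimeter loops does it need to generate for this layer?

At z = 15.6 mm: the r=3.5 cylinder gives a regular 24-gon of circumradius 3.5 (constant along its height); the cube at (13, 8.5) is present — its section is the full 4.5×21.5 rectangle; After the difference (first − rest): starting from the r=3.5 cylinder, the 4.5×21.5 cube at (13, 8.5) misses the remaining region (no effect) — 1 connected region. The result has 1 disconnected region.

1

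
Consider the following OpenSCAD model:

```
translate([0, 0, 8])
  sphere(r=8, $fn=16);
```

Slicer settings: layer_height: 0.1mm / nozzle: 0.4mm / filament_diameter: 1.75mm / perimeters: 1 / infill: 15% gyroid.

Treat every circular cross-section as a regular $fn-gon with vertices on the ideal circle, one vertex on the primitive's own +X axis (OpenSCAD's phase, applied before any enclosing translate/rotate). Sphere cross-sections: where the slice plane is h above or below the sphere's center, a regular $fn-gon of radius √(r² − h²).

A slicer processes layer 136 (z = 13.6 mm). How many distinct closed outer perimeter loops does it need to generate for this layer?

1

At z = 13.6 mm: the r=8 sphere contributes a regular 16-gon of circumradius √(8²−5.6²) = 5.713. The result has 1 disconnected region.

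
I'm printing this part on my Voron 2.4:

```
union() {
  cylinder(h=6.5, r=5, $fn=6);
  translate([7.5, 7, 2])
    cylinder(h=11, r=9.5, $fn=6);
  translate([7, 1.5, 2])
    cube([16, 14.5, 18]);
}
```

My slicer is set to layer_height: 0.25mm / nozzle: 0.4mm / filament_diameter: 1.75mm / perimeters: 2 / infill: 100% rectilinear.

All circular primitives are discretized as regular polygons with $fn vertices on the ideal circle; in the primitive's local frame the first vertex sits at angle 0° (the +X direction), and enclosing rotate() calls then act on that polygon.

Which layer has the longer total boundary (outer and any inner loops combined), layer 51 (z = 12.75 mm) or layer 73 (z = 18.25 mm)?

layer 51 (z = 12.75 mm)

Layer 51 (z = 12.75): the cylinder is not intersected at this z (z outside [0, 6.5]); the cylinder at (7.5, 7): section is a regular 6-gon, circumradius r=9.5 (perimeter = 2·6·9.500·sin(180°/6) = 57.00 mm); the 16×14.5 cube at (7, 1.5) contributes its full rectangle (perimeter 61.00 mm); Combining (union): the regions partially overlap (shared area 109.00 mm²), so the edge portions inside another operand are dropped and the merged outline is re-measured after clipping — boundary = 76.35 mm. So its perimeter = 76.35 mm. Layer 73 (z = 18.25): the cylinder is absent (z outside [0, 6.5]); the cylinder at (7.5, 7) is not intersected at this z (z outside [2, 13]); the cube at (7, 1.5) (footprint 16×14.5) is included at this height (perimeter 61.00 mm); Merging all regions: only the 16×14.5 cube at (7, 1.5) is present, so the union is just that shape — boundary = 61.00 mm. So its perimeter = 61.00 mm. Layer 51 is larger (76.35 vs 61.00 mm).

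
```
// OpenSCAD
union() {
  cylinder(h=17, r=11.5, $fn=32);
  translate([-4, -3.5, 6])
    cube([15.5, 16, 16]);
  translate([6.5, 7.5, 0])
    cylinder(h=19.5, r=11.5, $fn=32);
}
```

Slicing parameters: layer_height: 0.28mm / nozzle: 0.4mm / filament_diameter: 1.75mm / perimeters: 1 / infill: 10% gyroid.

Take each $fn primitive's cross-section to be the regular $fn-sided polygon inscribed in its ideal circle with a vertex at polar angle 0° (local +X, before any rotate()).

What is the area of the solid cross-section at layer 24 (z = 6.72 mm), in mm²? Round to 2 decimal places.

633.34 mm²

At z = 6.72 mm: the r=11.5 cylinder gives a regular 32-gon of circumradius 11.5 (constant along its height) (area = (32/2)·11.500²·sin(360°/32) = 412.81 mm²); the cube at (-4, -3.5) (footprint 15.5×16) is included at this height (area 248.00 mm²); the r=11.5 cylinder at (6.5, 7.5) gives a regular 32-gon of circumradius 11.5 (constant along its height) (area = (32/2)·11.500²·sin(360°/32) = 412.81 mm²); Merging all regions: the regions partially overlap — summed areas 1073.62 mm² minus the doubly-counted overlap 440.28 mm² gives 633.34 mm² — area = 633.34 mm². Overall, the cross-section is a single solid region. Net area = 633.34 mm².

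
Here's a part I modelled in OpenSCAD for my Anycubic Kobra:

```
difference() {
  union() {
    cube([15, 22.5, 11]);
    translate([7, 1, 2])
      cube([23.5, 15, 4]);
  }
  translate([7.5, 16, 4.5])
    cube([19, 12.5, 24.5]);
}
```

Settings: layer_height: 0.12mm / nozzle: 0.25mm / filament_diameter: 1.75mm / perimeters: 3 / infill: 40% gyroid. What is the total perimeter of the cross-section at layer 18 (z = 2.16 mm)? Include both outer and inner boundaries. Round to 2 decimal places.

106.00 mm

At z = 2.16 mm: the 15×22.5 cube contributes its full rectangle (perimeter 75.00 mm); the cube at (7, 1) is present — its section is the full 23.5×15 rectangle (perimeter 77.00 mm); Taking the union: the regions partially overlap (shared area 120.00 mm²), so the edge portions inside another operand are dropped and the merged outline is re-measured after clipping — boundary = 106.00 mm; the cube at (7.5, 16) does not reach this height (z outside [4.5, 29]); After the difference (first − rest): none of the subtracted shapes is present at this height, so the result so far is unchanged — boundary = 106.00 mm. Overall, the cross-section is a single solid region. Total boundary length (outer) = 106.00 mm.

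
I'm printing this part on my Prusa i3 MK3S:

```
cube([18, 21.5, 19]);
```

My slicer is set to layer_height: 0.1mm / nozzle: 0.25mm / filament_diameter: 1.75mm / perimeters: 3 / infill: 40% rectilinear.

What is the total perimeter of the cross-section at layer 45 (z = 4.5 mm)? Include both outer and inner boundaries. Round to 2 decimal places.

At z = 4.5 mm: the cube (footprint 18×21.5) is included at this height (perimeter 79.00 mm). Overall, the cross-section is a single solid region. Total boundary length (outer) = 79.00 mm.

79.00 mm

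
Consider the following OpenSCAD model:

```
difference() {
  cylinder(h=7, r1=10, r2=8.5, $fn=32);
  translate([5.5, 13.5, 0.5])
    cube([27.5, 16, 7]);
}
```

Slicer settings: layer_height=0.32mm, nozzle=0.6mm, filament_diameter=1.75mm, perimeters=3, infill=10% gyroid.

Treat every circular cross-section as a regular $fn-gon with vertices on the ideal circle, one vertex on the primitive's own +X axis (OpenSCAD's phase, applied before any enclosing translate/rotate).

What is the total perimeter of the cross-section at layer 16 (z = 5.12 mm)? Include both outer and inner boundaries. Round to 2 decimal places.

At z = 5.12 mm: the cone: at t=0.731 of its height the radius interpolates to r₁+(r₂−r₁)t = 8.903, giving a regular 32-gon of that circumradius (perimeter = 2·32·8.903·sin(180°/32) = 55.85 mm); the cube at (5.5, 13.5) (footprint 27.5×16) is included at this height (perimeter 87.00 mm); Taking the first minus the rest: starting from the cone, the 27.5×16 cube at (5.5, 13.5) misses the remaining region (no effect) — boundary = 55.85 mm. Overall, the cross-section is a single solid region. Total boundary length (outer) = 55.85 mm.

55.85 mm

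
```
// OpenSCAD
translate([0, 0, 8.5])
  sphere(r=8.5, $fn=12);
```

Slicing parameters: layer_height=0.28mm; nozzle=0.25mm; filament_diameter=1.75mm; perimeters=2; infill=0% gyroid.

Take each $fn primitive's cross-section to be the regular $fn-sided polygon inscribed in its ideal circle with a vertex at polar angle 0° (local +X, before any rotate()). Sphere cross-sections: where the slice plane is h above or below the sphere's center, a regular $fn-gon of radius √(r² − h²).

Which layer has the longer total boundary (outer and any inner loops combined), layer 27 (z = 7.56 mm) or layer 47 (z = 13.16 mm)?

Layer 27 (z = 7.56): the r=8.5 sphere contributes a regular 12-gon of circumradius √(8.5²−0.94²) = 8.448 (perimeter = 2·12·8.448·sin(180°/12) = 52.48 mm). So its perimeter = 52.48 mm. Layer 47 (z = 13.16): the r=8.5 sphere slices to a regular 12-gon of circumradius 7.109 (√(r²−h²) with h=4.66 from center) (perimeter = 2·12·7.109·sin(180°/12) = 44.16 mm). So its perimeter = 44.16 mm. Layer 27 is larger (52.48 vs 44.16 mm).

layer 27 (z = 7.56 mm)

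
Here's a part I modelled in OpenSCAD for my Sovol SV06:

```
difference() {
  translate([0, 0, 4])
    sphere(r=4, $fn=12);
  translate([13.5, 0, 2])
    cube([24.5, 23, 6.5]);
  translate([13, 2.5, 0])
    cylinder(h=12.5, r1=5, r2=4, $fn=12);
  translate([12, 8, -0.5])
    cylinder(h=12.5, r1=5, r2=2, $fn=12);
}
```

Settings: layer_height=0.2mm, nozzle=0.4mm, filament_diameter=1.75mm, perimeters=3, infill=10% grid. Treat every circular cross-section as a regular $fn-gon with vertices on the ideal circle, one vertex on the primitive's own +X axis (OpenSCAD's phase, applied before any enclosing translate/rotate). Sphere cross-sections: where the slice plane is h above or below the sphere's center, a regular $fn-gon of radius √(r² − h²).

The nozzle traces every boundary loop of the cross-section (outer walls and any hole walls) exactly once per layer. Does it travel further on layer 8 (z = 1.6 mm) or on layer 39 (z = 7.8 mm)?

Layer 8 (z = 1.6): the r=4 sphere contributes a regular 12-gon of circumradius √(4²−2.4²) = 3.200 (perimeter = 2·12·3.200·sin(180°/12) = 19.88 mm); the cube at (13.5, 0) is absent (z outside [2, 8.5]); the cone at (13, 2.5): at t=0.128 of its height the radius interpolates to r₁+(r₂−r₁)t = 4.872, giving a regular 12-gon of that circumradius (perimeter = 2·12·4.872·sin(180°/12) = 30.26 mm); the cone at (12, 8) (r1=5→r2=2) has section circumradius 4.496 here — a regular 12-gon (perimeter = 2·12·4.496·sin(180°/12) = 27.93 mm); Subtracting the remaining from the first: starting from the r=4 sphere, the cone at (13, 2.5) misses the remaining region (no effect); the cone at (12, 8) misses the remaining region (no effect) — boundary = 19.88 mm. So its perimeter = 19.88 mm. Layer 39 (z = 7.8): the r=4 sphere contributes a regular 12-gon of circumradius √(4²−3.8²) = 1.249 (perimeter = 2·12·1.249·sin(180°/12) = 7.76 mm); the 24.5×23 cube at (13.5, 0) contributes its full rectangle (perimeter 95.00 mm); the cone at (13, 2.5): at t=0.624 of its height the radius interpolates to r₁+(r₂−r₁)t = 4.376, giving a regular 12-gon of that circumradius (perimeter = 2·12·4.376·sin(180°/12) = 27.18 mm); the cone at (12, 8) (r1=5→r2=2) has section circumradius 3.008 here — a regular 12-gon (perimeter = 2·12·3.008·sin(180°/12) = 18.68 mm); Subtracting the remaining from the first: starting from the r=4 sphere, the 24.5×23 cube at (13.5, 0) misses the remaining region (no effect); the cone at (13, 2.5) misses the remaining region (no effect); the cone at (12, 8) misses the remaining region (no effect) — boundary = 7.76 mm. So its perimeter = 7.76 mm. Layer 8 is larger (19.88 vs 7.76 mm).

layer 8 (z = 1.6 mm)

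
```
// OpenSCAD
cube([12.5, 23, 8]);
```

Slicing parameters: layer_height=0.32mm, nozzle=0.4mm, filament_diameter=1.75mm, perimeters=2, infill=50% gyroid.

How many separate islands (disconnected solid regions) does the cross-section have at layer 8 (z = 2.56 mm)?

At z = 2.56 mm: the 12.5×23 cube contributes its full rectangle. Overall, the cross-section is a single solid region. Island count = 1.

1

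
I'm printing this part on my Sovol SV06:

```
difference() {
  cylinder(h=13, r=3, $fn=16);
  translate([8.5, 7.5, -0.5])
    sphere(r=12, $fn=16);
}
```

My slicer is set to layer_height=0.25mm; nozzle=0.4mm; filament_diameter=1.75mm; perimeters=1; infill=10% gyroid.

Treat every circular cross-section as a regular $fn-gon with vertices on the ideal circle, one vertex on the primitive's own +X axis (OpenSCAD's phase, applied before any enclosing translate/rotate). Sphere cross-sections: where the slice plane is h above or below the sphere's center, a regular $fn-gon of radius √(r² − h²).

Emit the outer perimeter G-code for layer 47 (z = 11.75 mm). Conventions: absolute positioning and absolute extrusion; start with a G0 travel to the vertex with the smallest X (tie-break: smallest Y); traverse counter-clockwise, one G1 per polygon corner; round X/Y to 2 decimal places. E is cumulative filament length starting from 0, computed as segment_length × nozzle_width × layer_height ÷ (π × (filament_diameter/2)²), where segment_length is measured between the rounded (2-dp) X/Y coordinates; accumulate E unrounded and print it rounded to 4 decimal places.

G0 X-3.00 Y0.00 Z11.75
G1 X-2.77 Y-1.15 E0.0488
G1 X-2.12 Y-2.12 E0.0973
G1 X-1.15 Y-2.77 E0.1458
G1 X0.00 Y-3.00 E0.1946
G1 X1.15 Y-2.77 E0.2434
G1 X2.12 Y-2.12 E0.2919
G1 X2.77 Y-1.15 E0.3405
G1 X3.00 Y0.00 E0.3892
G1 X2.77 Y1.15 E0.4380
G1 X2.12 Y2.12 E0.4865
G1 X1.15 Y2.77 E0.5351
G1 X0.00 Y3.00 E0.5838
G1 X-1.15 Y2.77 E0.6326
G1 X-2.12 Y2.12 E0.6811
G1 X-2.77 Y1.15 E0.7297
G1 X-3.00 Y0.00 E0.7784

At z = 11.75 mm: the r=3 cylinder gives a regular 16-gon of circumradius 3 (constant along its height); the sphere at (8.5, 7.5) is absent (|z−center|=12.250 > r=12); Taking the first minus the rest: none of the subtracted shapes is present at this height, so the r=3 cylinder is unchanged — 1 connected region. The outline is a single polygon with 16 vertices. Extrusion per mm of travel: 0.4 × 0.25 / (π × 0.875²) = 0.041575. Accumulating E over each segment gives final E = 0.7784.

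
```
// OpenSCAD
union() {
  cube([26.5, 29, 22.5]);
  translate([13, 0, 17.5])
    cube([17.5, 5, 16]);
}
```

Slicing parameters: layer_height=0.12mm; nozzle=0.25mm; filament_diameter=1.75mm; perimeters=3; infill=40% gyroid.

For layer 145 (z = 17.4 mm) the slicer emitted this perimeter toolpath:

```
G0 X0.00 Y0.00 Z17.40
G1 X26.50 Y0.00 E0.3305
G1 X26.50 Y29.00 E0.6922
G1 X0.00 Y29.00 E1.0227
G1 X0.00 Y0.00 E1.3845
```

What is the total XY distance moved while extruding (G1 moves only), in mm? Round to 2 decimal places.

Sum the Euclidean lengths of each G1 segment: total = 111.00 mm.

111.00 mm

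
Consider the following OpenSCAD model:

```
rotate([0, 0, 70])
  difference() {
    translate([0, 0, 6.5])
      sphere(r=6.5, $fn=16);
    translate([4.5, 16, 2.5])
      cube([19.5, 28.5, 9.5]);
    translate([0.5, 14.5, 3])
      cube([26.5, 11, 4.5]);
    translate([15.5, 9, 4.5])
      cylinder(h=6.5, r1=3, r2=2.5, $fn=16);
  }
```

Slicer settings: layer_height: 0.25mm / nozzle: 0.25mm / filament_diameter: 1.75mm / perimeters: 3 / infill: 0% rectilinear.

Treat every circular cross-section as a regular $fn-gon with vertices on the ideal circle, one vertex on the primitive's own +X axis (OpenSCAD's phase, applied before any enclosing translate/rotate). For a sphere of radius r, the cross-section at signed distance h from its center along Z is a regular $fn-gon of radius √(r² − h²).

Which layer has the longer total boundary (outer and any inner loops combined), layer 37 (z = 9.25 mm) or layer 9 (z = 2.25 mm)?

Layer 37 (z = 9.25): the r=6.5 sphere contributes a regular 16-gon of circumradius √(6.5²−2.75²) = 5.890 (perimeter = 2·16·5.890·sin(180°/16) = 36.77 mm); the cube at (4.5, 16) (footprint 19.5×28.5) is included at this height (perimeter 96.00 mm); the cube at (0.5, 14.5) does not reach this height (z outside [3, 7.5]); the cone at (15.5, 9) contributes a regular 16-gon of circumradius 2.635 (interpolated between r1=3 and r2=2.5 at t=0.731) (perimeter = 2·16·2.635·sin(180°/16) = 16.45 mm); After the difference (first − rest): starting from the r=6.5 sphere, the 19.5×28.5 cube at (4.5, 16) misses the remaining region (no effect); the cone at (15.5, 9) misses the remaining region (no effect) — boundary = 36.77 mm; (rotated 70° about Z; rotation is an isometry so areas/perimeters/island counts are preserved). So its perimeter = 36.77 mm. Layer 9 (z = 2.25): the sphere: section is a regular 16-gon, circumradius = √(r²−h²) = √(6.5²−4.25²) = 4.918 (perimeter = 2·16·4.918·sin(180°/16) = 30.70 mm); the cube at (4.5, 16) does not reach this height (z outside [2.5, 12]); the cube at (0.5, 14.5) is not intersected at this z (z outside [3, 7.5]); the cone at (15.5, 9) is absent (z outside [4.5, 11]); Subtracting the remaining from the first: none of the subtracted shapes is present at this height, so the r=6.5 sphere is unchanged — boundary = 30.70 mm; (whole slice rotated 70° about Z — lengths, areas and connectivity unchanged). So its perimeter = 30.70 mm. Layer 37 is larger (36.77 vs 30.70 mm).

layer 37 (z = 9.25 mm)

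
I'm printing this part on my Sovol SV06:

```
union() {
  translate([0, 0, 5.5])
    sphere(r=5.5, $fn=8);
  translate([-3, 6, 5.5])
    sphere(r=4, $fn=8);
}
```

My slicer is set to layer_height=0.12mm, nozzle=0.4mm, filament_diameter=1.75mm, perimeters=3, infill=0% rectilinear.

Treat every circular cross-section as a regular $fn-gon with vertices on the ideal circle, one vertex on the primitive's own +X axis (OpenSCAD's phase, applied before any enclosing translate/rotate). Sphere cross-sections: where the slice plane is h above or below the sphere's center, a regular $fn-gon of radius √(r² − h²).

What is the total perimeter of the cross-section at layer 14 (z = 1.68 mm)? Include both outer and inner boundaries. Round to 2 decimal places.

31.49 mm

At z = 1.68 mm: the r=5.5 sphere slices to a regular 8-gon of circumradius 3.957 (√(r²−h²) with h=3.82 from center) (perimeter = 2·8·3.957·sin(180°/8) = 24.23 mm); the sphere at (-3, 6): section is a regular 8-gon, circumradius = √(r²−h²) = √(4²−3.82²) = 1.186 (perimeter = 2·8·1.186·sin(180°/8) = 7.26 mm); Combining (union): the 2 present regions are separate (no shared area or edge), so areas and boundary lengths simply add and each stays a separate island — boundary = 31.49 mm. Overall, the cross-section has 2 separate islands. Total boundary length (outer) = 31.49 mm.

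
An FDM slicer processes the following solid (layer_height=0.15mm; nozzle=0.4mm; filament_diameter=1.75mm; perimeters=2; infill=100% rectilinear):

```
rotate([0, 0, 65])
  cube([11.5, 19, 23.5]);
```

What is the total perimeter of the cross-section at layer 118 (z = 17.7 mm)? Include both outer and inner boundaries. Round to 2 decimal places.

61.00 mm

At z = 17.7 mm: the cube is present — its section is the full 11.5×19 rectangle (perimeter 61.00 mm); (rotated 65° about Z; rotation is an isometry so areas/perimeters/island counts are preserved). Overall, the cross-section is a single solid region. Total boundary length (outer) = 61.00 mm.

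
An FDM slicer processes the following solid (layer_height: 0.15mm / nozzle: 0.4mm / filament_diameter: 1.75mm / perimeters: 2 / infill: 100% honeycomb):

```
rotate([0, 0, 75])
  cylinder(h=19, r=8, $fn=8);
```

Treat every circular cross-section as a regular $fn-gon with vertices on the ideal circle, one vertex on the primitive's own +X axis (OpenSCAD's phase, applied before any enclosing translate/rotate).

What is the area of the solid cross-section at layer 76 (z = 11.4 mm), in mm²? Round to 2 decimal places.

At z = 11.4 mm: the r=8 cylinder contributes a regular 8-gon of circumradius 8 (area = (8/2)·8.000²·sin(360°/8) = 181.02 mm²); (whole slice rotated 75° about Z — lengths, areas and connectivity unchanged). Overall, the cross-section is a single solid region. Net area = 181.02 mm².

181.02 mm²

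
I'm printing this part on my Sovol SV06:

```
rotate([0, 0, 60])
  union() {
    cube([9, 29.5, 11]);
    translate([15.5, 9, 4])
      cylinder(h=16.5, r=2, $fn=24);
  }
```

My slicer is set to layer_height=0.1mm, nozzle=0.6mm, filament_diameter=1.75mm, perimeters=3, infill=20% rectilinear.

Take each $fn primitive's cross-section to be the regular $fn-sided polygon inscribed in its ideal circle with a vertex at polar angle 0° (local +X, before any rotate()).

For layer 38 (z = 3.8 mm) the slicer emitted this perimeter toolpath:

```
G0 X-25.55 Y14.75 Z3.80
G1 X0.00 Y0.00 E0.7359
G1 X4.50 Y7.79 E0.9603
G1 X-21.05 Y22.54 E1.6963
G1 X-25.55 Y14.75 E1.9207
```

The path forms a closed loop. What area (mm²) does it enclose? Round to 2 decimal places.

265.41 mm²

Apply the shoelace formula to the sequence of (X, Y) vertices; enclosed area = 265.41 mm².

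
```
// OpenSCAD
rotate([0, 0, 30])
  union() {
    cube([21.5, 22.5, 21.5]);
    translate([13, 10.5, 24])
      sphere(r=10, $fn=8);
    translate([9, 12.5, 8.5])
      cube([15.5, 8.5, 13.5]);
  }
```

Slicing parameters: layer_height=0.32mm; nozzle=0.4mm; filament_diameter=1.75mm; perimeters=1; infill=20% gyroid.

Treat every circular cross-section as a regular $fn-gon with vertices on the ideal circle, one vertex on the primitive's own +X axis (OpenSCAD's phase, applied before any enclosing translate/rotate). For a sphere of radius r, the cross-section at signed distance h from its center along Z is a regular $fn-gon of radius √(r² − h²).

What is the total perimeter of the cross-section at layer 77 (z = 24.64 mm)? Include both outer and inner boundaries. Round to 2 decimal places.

At z = 24.64 mm: the cube does not reach this height (z outside [0, 21.5]); the sphere at (13, 10.5): section is a regular 8-gon, circumradius = √(r²−h²) = √(10²−0.64²) = 9.979 (perimeter = 2·8·9.979·sin(180°/8) = 61.10 mm); the cube at (9, 12.5) is absent (z outside [8.5, 22]); Taking the union: only the r=10 sphere at (13, 10.5) is present, so the union is just that shape — boundary = 61.10 mm; (whole slice rotated 30° about Z — lengths, areas and connectivity unchanged). Overall, the cross-section is a single solid region. Total boundary length (outer) = 61.10 mm.

61.10 mm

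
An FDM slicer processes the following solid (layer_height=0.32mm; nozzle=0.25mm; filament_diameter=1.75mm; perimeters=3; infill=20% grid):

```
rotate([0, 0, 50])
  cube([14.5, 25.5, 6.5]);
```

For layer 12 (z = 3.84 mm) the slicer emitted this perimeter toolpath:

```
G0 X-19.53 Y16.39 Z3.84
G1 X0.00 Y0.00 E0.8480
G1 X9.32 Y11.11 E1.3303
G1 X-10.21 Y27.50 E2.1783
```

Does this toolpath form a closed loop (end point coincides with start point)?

Start point (G0): (-19.53, 16.39). End point (last G1): the path does not return to the start — open.

no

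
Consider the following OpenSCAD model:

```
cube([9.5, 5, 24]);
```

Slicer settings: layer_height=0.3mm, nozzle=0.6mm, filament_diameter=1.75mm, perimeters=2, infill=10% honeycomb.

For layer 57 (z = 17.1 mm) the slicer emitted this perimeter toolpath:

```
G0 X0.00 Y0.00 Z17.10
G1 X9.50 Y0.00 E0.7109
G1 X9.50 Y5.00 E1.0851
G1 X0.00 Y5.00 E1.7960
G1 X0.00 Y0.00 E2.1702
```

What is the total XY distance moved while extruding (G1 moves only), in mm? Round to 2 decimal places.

29.00 mm

Sum the Euclidean lengths of each G1 segment: total = 29.00 mm.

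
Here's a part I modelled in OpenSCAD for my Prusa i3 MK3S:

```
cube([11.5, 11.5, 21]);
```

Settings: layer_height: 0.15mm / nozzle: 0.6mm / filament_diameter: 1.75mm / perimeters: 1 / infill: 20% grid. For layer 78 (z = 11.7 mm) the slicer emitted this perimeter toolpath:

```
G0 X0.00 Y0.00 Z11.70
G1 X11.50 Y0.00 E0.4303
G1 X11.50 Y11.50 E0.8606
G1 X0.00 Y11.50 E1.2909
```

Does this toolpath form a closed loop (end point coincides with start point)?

Start point (G0): (0.00, 0.00). End point (last G1): the path does not return to the start — open.

no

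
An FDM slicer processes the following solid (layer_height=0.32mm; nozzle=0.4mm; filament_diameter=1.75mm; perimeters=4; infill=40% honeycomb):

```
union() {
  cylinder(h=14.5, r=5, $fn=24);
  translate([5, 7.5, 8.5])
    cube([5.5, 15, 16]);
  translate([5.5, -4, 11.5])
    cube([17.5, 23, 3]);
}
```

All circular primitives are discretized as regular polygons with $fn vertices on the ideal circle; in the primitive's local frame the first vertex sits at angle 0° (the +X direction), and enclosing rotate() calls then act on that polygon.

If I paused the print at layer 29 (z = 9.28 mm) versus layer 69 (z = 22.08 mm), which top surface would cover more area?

layer 29 (z = 9.28 mm)

Layer 29 (z = 9.28): the r=5 cylinder gives a regular 24-gon of circumradius 5 (constant along its height) (area = (24/2)·5.000²·sin(360°/24) = 77.65 mm²); the cube at (5, 7.5) (footprint 5.5×15) is included at this height (area 82.50 mm²); the cube at (5.5, -4) is absent (z outside [11.5, 14.5]); Taking the union: the 2 present regions are separate (no shared area or edge), so areas and boundary lengths simply add and each stays a separate island — area = 160.15 mm². So its area = 160.15 mm². Layer 69 (z = 22.08): the cylinder is absent (z outside [0, 14.5]); the 5.5×15 cube at (5, 7.5) contributes its full rectangle (area 82.50 mm²); the cube at (5.5, -4) is absent (z outside [11.5, 14.5]); Merging all regions: only the 5.5×15 cube at (5, 7.5) is present, so the union is just that shape — area = 82.50 mm². So its area = 82.50 mm². Layer 29 is larger (160.15 vs 82.50 mm²).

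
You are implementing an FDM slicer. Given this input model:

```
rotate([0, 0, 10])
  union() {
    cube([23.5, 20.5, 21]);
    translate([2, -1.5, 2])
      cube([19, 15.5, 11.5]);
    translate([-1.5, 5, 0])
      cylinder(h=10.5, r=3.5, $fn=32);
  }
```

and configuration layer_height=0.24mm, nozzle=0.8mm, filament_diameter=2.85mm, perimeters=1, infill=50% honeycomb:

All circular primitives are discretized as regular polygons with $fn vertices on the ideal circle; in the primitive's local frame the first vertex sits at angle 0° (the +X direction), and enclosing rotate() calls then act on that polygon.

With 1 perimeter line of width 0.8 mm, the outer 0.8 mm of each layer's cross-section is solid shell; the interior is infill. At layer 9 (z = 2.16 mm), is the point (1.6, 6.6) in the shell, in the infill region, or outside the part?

infill

At z = 2.16 mm: the cube (footprint 23.5×20.5) is included at this height; the 19×15.5 cube at (2, -1.5) contributes its full rectangle; the r=3.5 cylinder at (-1.5, 5) contributes a regular 32-gon of circumradius 3.5; Combining (union): the regions partially overlap (shared area 274.98 mm²), so overlapping operands fuse into one piece — 1 connected region; (whole slice rotated 10° about Z — lengths, areas and connectivity unchanged). Overall, the cross-section is a single solid region. Undo the 10° rotation: the query point maps to (2.722, 6.222) in the un-rotated model frame. The nearest boundary edge runs (-0.16, 8.23)→(0.00, 8.15); distance from the point to it = 3.33 mm. The point is inside the cross-section and 3.33 mm from the nearest boundary — more than the 0.8 mm shell width (1 × 0.8), so it's in the infill interior.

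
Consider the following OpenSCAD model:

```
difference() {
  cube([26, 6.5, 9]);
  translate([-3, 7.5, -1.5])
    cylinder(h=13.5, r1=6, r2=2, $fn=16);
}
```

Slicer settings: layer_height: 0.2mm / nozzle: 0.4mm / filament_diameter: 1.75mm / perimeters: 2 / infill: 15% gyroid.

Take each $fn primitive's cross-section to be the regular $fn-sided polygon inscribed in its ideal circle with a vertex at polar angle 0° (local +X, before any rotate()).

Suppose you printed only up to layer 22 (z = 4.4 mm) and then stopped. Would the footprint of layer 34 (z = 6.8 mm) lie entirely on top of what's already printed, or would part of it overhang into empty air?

Compare the two slices. At z = 4.4: the cube is present — its section is the full 26×6.5 rectangle (area 169.00 mm²); the cone at (-3, 7.5) contributes a regular 16-gon of circumradius 4.252 (interpolated between r1=6 and r2=2 at t=0.437) (area = (16/2)·4.252²·sin(360°/16) = 55.35 mm²); Taking the first minus the rest: starting from the 26×6.5 cube (169.00 mm²), the cone at (-3, 7.5) partially overlaps it — only the 1.27 mm² overlap (of its 55.35 mm²) is removed, clipping the outline — area = 167.73 mm². At z = 6.8: the cube is present — its section is the full 26×6.5 rectangle (area 169.00 mm²); the cone at (-3, 7.5): at t=0.615 of its height the radius interpolates to r₁+(r₂−r₁)t = 3.541, giving a regular 16-gon of that circumradius (area = (16/2)·3.541²·sin(360°/16) = 38.38 mm²); Taking the first minus the rest: starting from the 26×6.5 cube (169.00 mm²), the cone at (-3, 7.5) partially overlaps it — only the 0.16 mm² overlap (of its 38.38 mm²) is removed, clipping the outline — area = 168.84 mm². Checking containment: at z = 6.8 the cross-section extends beyond the z = 4.4 cross-section by about 1.10 mm².

part overhangs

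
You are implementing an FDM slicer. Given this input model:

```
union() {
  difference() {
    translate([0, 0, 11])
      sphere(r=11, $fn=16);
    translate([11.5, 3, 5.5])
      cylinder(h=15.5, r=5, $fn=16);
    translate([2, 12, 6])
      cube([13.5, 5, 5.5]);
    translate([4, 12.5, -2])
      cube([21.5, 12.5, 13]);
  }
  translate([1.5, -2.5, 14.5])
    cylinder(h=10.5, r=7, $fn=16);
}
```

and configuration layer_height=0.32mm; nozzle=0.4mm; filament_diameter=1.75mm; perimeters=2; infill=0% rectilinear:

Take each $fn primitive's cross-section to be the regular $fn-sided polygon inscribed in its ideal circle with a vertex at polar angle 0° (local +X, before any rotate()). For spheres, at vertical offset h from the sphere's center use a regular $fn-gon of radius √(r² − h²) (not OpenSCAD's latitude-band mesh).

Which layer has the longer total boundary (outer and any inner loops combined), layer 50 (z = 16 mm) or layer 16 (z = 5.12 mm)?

Layer 50 (z = 16): the sphere: section is a regular 16-gon, circumradius = √(r²−h²) = √(11²−5²) = 9.798 (perimeter = 2·16·9.798·sin(180°/16) = 61.17 mm); the cylinder at (11.5, 3): section is a regular 16-gon, circumradius r=5 (perimeter = 2·16·5.000·sin(180°/16) = 31.21 mm); the cube at (2, 12) is absent (z outside [6, 11.5]); the cube at (4, 12.5) is not intersected at this z (z outside [-2, 11]); After the difference (first − rest): starting from the r=11 sphere, the r=5 cylinder at (11.5, 3) partially overlaps it — only the 14.60 mm² overlap (of its 76.54 mm²) is removed, clipping the outline — boundary = 62.05 mm; the cylinder at (1.5, -2.5): section is a regular 16-gon, circumradius r=7 (perimeter = 2·16·7.000·sin(180°/16) = 43.70 mm); Combining (union): the regions partially overlap (shared area 148.57 mm²), so the edge portions inside another operand are dropped and the merged outline is re-measured after clipping — boundary = 62.08 mm. So its perimeter = 62.08 mm. Layer 16 (z = 5.12): the sphere: section is a regular 16-gon, circumradius = √(r²−h²) = √(11²−5.88²) = 9.297 (perimeter = 2·16·9.297·sin(180°/16) = 58.04 mm); the cylinder at (11.5, 3) is not intersected at this z (z outside [5.5, 21]); the cube at (2, 12) does not reach this height (z outside [6, 11.5]); the cube at (4, 12.5) is present — its section is the full 21.5×12.5 rectangle (perimeter 68.00 mm); Taking the first minus the rest: starting from the r=11 sphere, the 21.5×12.5 cube at (4, 12.5) misses the remaining region (no effect) — boundary = 58.04 mm; the cylinder at (1.5, -2.5) is not intersected at this z (z outside [14.5, 25]); Merging all regions: only the result so far is present, so the union is just that shape — boundary = 58.04 mm. So its perimeter = 58.04 mm. Layer 50 is larger (62.08 vs 58.04 mm).

layer 50 (z = 16 mm)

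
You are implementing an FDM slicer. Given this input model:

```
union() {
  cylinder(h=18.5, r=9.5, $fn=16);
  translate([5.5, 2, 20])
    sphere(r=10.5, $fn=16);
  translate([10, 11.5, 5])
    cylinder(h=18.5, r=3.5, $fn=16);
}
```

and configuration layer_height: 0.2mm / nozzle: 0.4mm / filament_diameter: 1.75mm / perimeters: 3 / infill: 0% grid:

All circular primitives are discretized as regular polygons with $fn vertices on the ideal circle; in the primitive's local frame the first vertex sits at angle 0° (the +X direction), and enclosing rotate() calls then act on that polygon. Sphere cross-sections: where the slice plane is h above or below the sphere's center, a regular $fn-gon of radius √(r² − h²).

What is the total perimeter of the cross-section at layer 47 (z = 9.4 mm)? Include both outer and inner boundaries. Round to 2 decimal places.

81.16 mm

At z = 9.4 mm: the r=9.5 cylinder contributes a regular 16-gon of circumradius 9.5 (perimeter = 2·16·9.500·sin(180°/16) = 59.31 mm); the sphere at (5.5, 2) is not intersected at this z (|z−center|=10.600 > r=10.5); the r=3.5 cylinder at (10, 11.5) contributes a regular 16-gon of circumradius 3.5 (perimeter = 2·16·3.500·sin(180°/16) = 21.85 mm); Combining (union): the 2 present regions are separate (no shared area or edge), so areas and boundary lengths simply add and each stays a separate island — boundary = 81.16 mm. Overall, the cross-section has 2 separate islands. Total boundary length (outer) = 81.16 mm.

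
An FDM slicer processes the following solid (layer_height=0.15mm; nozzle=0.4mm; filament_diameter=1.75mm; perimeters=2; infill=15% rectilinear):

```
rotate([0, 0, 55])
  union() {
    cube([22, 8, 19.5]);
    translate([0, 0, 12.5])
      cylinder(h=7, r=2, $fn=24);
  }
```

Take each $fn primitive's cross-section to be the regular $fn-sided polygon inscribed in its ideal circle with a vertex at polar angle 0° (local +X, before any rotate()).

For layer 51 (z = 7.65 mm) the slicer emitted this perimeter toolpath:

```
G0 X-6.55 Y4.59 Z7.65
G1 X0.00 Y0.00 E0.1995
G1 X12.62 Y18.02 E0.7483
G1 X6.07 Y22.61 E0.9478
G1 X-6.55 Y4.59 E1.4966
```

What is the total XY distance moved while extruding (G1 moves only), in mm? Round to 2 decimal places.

Sum the Euclidean lengths of each G1 segment: total = 60.00 mm.

60.00 mm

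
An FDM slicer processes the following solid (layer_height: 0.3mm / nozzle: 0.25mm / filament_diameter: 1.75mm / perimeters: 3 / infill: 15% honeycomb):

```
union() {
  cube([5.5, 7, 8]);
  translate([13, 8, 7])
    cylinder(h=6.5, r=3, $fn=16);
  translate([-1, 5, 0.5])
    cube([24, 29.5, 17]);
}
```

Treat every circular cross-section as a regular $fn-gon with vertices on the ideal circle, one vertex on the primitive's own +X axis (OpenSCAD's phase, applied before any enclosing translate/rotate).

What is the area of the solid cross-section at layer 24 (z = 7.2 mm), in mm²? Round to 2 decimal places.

At z = 7.2 mm: the 5.5×7 cube contributes its full rectangle (area 38.50 mm²); the cylinder at (13, 8): section is a regular 16-gon, circumradius r=3 (area = (16/2)·3.000²·sin(360°/16) = 27.55 mm²); the 24×29.5 cube at (-1, 5) contributes its full rectangle (area 708.00 mm²); Combining (union): the regions partially overlap — summed areas 774.05 mm² minus the doubly-counted overlap 38.55 mm² gives 735.50 mm² — area = 735.50 mm². Overall, the cross-section is a single solid region. Net area = 735.50 mm².

735.50 mm²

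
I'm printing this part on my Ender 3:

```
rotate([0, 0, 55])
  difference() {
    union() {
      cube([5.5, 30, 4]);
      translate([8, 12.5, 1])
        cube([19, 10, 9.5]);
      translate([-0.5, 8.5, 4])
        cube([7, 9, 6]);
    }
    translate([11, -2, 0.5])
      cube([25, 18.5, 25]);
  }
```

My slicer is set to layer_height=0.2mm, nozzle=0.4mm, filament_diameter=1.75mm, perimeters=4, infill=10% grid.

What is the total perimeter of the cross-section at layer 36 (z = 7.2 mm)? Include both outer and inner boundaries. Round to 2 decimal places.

90.00 mm

At z = 7.2 mm: the cube is not intersected at this z (z outside [0, 4]); the cube at (8, 12.5) is present — its section is the full 19×10 rectangle (perimeter 58.00 mm); the cube at (-0.5, 8.5) (footprint 7×9) is included at this height (perimeter 32.00 mm); Combining (union): the 2 present regions are separate (no shared area or edge), so areas and boundary lengths simply add and each stays a separate island — boundary = 90.00 mm; the 25×18.5 cube at (11, -2) contributes its full rectangle (perimeter 87.00 mm); Taking the first minus the rest: starting from that combined region, the 25×18.5 cube at (11, -2) partially overlaps it — only the 64.00 mm² overlap (of its 462.50 mm²) is removed, clipping the outline — boundary = 90.00 mm; (whole slice rotated 55° about Z — lengths, areas and connectivity unchanged). Overall, the cross-section has 2 separate islands. Total boundary length (outer) = 90.00 mm.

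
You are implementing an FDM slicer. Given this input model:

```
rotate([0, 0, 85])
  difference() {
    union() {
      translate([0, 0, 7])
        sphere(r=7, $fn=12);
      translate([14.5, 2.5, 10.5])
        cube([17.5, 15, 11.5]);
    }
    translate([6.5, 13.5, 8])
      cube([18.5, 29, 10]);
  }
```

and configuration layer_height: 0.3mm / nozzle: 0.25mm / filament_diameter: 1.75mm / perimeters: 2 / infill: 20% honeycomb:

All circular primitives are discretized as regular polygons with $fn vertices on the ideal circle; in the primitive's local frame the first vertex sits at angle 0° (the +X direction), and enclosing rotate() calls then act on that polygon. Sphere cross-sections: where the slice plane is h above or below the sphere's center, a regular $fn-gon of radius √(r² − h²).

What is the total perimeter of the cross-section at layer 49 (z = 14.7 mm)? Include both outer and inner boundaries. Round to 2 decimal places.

65.00 mm

At z = 14.7 mm: the sphere is absent (|z−center|=7.700 > r=7); the cube at (14.5, 2.5) (footprint 17.5×15) is included at this height (perimeter 65.00 mm); Taking the union: only the 17.5×15 cube at (14.5, 2.5) is present, so the union is just that shape — boundary = 65.00 mm; the cube at (6.5, 13.5) is present — its section is the full 18.5×29 rectangle (perimeter 95.00 mm); Taking the first minus the rest: starting from the result so far, the 18.5×29 cube at (6.5, 13.5) partially overlaps it — only the 42.00 mm² overlap (of its 536.50 mm²) is removed, clipping the outline — boundary = 65.00 mm; (rotated 85° about Z; rotation is an isometry so areas/perimeters/island counts are preserved). Overall, the cross-section is a single solid region. Total boundary length (outer) = 65.00 mm.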